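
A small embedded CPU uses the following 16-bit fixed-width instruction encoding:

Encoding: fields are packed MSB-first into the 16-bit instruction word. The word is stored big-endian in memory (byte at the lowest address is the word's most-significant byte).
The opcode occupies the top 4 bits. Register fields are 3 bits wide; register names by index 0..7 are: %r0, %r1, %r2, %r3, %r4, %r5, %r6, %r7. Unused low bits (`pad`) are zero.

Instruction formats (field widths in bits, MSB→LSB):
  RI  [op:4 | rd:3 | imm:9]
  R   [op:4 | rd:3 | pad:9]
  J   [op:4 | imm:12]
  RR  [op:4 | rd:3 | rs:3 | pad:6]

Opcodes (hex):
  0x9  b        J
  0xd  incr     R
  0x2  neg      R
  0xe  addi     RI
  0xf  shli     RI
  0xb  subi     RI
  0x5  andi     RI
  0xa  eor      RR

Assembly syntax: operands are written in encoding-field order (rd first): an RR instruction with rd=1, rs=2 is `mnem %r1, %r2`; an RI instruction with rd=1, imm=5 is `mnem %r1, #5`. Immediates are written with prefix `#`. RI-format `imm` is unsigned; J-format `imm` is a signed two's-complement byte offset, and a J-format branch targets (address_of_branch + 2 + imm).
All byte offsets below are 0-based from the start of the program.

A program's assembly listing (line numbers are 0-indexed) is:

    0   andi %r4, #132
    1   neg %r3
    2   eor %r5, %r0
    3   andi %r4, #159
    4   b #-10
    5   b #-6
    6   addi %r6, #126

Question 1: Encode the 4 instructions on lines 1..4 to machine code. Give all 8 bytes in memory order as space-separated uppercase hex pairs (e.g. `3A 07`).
L1: neg op=0x2:4|rd=3:3|pad=0:9 ⇒ 0x2600 ⇒ big 26 00
L2: eor op=0xa:4|rd=5:3|rs=0:3|pad=0:6 ⇒ 0xaa00 ⇒ big aa 00
L3: andi op=0x5:4|rd=4:3|imm=159:9 ⇒ 0x589f ⇒ big 58 9f
L4: b op=0x9:4|imm=-10:12 ⇒ 0x9ff6 ⇒ big 9f f6

26 00 AA 00 58 9F 9F F6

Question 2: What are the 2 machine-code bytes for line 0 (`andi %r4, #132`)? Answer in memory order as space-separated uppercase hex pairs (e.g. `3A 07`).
58 84

line 0 (andi): pack op=0x5:4|rd=4:3|imm=132:9 = 0x5884; big→ 58 84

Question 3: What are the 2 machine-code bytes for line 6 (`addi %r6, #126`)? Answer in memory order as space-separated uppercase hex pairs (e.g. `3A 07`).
L6: addi op=0xe:4|rd=6:3|imm=126:9 ⇒ 0xec7e ⇒ big ec 7e

EC 7E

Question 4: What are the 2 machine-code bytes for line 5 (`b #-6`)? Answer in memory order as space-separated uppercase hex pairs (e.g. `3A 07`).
9F FA

line 5 (b): pack op=0x9:4|imm=-6:12 = 0x9ffa; big→ 9f fa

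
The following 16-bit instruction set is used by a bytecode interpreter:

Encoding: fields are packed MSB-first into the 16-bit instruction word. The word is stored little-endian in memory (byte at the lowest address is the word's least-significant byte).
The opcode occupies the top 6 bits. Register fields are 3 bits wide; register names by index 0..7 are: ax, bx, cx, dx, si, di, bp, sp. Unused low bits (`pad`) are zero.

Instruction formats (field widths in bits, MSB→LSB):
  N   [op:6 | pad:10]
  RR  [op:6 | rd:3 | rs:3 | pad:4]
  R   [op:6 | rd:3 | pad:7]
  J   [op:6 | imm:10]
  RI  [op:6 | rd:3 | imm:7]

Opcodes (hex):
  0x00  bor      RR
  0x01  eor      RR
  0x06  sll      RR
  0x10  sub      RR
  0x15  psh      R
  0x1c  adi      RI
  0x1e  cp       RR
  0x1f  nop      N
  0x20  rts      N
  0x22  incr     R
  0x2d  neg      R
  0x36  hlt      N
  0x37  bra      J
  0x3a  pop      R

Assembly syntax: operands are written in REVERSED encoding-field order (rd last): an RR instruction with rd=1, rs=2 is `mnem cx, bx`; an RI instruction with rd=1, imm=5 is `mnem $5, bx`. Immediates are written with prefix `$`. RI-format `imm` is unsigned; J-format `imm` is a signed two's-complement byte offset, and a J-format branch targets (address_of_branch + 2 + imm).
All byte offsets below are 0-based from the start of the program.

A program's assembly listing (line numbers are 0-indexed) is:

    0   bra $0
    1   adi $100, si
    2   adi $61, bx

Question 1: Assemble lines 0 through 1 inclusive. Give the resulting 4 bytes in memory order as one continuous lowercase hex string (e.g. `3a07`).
line 0 (bra): pack op=0x37:6|imm=0:10 = 0xdc00; little→ 00 dc
line 1 (adi): pack op=0x1c:6|rd=4:3|imm=100:7 = 0x7264; little→ 64 72

00dc6472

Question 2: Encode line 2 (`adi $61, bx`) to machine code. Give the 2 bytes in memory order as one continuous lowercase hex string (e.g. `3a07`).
line 2 (adi): pack op=0x1c:6|rd=1:3|imm=61:7 = 0x70bd; little→ bd 70

bd70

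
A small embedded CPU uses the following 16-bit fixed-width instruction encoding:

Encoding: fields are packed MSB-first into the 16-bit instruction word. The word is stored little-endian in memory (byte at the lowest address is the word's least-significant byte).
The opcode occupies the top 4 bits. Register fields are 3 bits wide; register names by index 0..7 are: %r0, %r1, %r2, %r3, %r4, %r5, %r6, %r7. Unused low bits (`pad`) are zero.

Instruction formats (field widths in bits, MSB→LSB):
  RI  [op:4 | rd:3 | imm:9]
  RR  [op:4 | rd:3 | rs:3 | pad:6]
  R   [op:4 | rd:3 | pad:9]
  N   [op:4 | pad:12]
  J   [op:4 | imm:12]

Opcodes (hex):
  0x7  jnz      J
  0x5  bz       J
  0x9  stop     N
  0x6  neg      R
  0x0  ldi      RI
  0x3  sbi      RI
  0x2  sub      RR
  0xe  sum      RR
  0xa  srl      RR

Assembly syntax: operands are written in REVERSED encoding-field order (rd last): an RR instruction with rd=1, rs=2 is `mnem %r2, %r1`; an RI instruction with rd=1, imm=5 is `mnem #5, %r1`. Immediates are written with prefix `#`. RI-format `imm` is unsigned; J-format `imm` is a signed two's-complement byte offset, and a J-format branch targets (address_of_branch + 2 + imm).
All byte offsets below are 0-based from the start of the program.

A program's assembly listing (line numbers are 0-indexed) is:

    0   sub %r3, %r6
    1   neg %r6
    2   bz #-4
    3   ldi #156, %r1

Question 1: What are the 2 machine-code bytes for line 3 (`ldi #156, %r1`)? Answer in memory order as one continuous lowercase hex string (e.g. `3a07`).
9c02

L3: ldi op=0x0:4|rd=1:3|imm=156:9 ⇒ 0x029c ⇒ little 9c 02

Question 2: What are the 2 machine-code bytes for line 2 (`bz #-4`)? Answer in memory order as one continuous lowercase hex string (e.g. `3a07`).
fc5f

L2: bz op=0x5:4|imm=-4:12 ⇒ 0x5ffc ⇒ little fc 5f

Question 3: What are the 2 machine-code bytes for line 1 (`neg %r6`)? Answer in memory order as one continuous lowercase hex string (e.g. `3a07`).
006c

L1: neg op=0x6:4|rd=6:3|pad=0:9 ⇒ 0x6c00 ⇒ little 00 6c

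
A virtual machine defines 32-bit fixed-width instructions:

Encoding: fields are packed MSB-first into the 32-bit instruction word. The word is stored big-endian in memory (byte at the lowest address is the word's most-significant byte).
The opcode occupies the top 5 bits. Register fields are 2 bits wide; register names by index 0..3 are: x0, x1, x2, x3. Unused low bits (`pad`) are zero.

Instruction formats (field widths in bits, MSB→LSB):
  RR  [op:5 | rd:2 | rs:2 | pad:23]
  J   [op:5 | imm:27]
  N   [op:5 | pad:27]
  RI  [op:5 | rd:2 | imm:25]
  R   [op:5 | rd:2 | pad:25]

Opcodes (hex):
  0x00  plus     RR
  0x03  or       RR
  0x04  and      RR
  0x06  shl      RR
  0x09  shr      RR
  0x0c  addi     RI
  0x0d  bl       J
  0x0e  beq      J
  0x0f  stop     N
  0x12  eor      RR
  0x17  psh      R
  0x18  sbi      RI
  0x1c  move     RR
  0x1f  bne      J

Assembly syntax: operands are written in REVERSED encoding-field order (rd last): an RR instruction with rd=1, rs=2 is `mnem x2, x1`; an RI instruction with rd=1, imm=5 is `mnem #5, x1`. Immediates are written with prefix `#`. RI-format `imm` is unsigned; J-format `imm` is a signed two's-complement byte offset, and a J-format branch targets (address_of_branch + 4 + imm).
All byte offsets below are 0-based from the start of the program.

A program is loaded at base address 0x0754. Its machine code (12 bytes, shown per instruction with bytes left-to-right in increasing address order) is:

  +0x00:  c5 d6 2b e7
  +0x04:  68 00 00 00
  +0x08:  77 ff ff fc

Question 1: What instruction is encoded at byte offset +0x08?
off 0x08: read 77 ff ff fc as big → 0x77fffffc
  top 5b → 0xe → beq [J]
  [26:0] imm=134217724 (s27→-4) = #-4

beq #-4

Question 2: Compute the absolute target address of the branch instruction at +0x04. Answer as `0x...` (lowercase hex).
+0x04: 68 00 00 00 ⇒ word 0x68000000 (big)
  opcode bits[31:27]=0xd: bl/J
  imm: (w>>0)&0x7ffffff=0x0 → #0
  target = base 0x0754 + off 0x04 + 4 + imm 0 = 0x075c

0x075c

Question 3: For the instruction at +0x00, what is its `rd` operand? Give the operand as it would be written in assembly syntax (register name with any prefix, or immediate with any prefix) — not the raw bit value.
x2

+0x00: c5 d6 2b e7 ⇒ word 0xc5d62be7 (big)
  op=0xc5d62be7>>27=0x18 ⇒ sbi (RI)
  rd: (w>>25)&0x3=0x2 → x2
  imm: (w>>0)&0x1ffffff=0x1d62be7 → #30813159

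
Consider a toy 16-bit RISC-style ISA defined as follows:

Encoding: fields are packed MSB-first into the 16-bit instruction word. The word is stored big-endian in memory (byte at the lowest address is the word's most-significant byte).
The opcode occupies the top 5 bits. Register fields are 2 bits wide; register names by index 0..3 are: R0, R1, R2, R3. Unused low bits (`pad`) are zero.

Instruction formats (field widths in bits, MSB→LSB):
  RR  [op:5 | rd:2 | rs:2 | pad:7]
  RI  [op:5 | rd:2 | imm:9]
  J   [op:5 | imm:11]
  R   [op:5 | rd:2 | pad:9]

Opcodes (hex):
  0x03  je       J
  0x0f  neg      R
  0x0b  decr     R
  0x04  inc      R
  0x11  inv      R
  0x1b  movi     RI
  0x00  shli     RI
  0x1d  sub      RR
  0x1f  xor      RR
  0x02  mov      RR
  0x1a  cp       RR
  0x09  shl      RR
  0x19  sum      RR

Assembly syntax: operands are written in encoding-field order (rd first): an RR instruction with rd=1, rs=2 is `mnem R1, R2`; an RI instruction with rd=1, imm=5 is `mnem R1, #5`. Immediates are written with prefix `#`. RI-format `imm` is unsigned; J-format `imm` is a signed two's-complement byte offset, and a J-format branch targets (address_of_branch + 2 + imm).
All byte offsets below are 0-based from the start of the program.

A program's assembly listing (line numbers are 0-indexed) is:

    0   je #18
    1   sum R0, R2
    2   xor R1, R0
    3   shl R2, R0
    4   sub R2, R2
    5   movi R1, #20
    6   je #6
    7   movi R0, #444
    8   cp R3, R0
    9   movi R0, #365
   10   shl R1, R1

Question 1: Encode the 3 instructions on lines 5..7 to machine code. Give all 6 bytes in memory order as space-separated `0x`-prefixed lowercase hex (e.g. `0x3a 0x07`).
0xda 0x14 0x18 0x06 0xd9 0xbc

5. movi fields op=0x1b:5|rd=1:2|imm=20:9 → word da14h → da 14
6. je fields op=0x3:5|imm=6:11 → word 1806h → 18 06
7. movi fields op=0x1b:5|rd=0:2|imm=444:9 → word d9bch → d9 bc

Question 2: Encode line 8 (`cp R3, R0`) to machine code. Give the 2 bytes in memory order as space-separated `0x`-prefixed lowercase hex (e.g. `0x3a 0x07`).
0xd6 0x00

line 8 (cp): pack op=0x1a:5|rd=3:2|rs=0:2|pad=0:7 = 0xd600; big→ d6 00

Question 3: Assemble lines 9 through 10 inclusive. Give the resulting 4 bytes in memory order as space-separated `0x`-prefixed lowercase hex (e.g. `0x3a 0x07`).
0xd9 0x6d 0x4a 0x80

line 9 (movi): pack op=0x1b:5|rd=0:2|imm=365:9 = 0xd96d; big→ d9 6d
line 10 (shl): pack op=0x9:5|rd=1:2|rs=1:2|pad=0:7 = 0x4a80; big→ 4a 80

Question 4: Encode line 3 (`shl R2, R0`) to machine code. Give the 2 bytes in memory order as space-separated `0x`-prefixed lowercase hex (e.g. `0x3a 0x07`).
0x4c 0x00

line 3 (shl): pack op=0x9:5|rd=2:2|rs=0:2|pad=0:7 = 0x4c00; big→ 4c 00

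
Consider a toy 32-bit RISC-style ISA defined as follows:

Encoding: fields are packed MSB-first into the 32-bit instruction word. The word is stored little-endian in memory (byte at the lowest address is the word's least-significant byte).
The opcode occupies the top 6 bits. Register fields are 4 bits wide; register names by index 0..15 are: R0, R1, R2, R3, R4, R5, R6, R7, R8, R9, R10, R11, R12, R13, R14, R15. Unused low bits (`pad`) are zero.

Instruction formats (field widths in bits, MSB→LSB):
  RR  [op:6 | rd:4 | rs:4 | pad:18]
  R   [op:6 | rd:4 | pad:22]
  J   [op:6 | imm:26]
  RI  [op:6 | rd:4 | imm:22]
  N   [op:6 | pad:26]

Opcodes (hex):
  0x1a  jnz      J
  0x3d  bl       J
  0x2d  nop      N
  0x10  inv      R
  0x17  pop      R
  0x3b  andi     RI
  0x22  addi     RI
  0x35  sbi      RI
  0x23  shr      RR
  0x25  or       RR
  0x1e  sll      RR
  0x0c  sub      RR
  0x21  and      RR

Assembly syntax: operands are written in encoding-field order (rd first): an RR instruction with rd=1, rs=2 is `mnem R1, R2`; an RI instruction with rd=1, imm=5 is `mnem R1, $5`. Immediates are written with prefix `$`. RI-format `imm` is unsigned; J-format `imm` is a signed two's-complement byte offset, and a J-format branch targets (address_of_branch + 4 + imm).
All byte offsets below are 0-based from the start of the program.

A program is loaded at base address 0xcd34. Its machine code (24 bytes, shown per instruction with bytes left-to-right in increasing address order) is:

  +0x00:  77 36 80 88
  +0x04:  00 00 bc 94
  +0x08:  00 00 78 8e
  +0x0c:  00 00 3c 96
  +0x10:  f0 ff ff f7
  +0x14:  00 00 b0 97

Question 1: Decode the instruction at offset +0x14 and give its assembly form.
or R14, R12

off 0x14: read 00 00 b0 97 as little → 0x97b00000
  op=0x97b00000>>26=0x25 ⇒ or (RR)
  rd: (w>>22)&0xf=0xe → R14
  rs: (w>>18)&0xf=0xc → R12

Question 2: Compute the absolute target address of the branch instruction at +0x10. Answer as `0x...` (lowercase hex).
0xcd38

off 0x10: read f0 ff ff f7 as little → 0xf7fffff0
  opcode bits[31:26]=0x3d: bl/J
  imm: (w>>0)&0x3ffffff=0x3fffff0 (s26→-16) → $-16
  target = base 0xcd34 + off 0x10 + 4 + imm -16 = 0xcd38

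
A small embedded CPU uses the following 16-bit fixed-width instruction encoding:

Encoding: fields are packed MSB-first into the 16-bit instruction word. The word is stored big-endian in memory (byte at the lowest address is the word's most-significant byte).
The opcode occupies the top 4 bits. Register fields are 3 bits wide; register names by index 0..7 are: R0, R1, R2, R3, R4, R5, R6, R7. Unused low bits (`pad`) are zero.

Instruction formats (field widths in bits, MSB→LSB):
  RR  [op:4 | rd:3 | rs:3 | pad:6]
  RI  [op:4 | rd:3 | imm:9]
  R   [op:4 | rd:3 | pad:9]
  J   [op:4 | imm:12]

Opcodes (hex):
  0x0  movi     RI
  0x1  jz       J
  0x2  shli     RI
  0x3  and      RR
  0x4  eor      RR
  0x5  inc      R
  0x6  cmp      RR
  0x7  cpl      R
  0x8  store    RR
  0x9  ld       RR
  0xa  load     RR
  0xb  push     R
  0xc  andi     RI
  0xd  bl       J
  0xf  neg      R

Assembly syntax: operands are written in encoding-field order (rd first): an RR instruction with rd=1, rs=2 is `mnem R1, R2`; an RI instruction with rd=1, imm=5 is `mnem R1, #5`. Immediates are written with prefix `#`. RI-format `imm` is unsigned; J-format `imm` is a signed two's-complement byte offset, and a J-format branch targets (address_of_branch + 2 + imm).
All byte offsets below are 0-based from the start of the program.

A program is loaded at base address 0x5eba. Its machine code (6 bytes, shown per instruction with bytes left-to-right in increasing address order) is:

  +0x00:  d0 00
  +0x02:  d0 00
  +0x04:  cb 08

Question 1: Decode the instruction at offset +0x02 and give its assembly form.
+0x02: d0 00 ⇒ word 0xd000 (big)
  top 4b → 0xd → bl [J]
  imm@[11:0]=0x0 ⇒ #0

bl #0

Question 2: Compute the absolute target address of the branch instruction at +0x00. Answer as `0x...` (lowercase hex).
[00] d0 00 → 0xd000
  top 4b → 0xd → bl [J]
  [11:0] imm=0 = #0
  target = base 0x5eba + off 0x00 + 2 + imm 0 = 0x5ebc

0x5ebc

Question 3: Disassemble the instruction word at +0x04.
andi R5, #264

+0x04: cb 08 ⇒ word 0xcb08 (big)
  top 4b → 0xc → andi [RI]
  rd@[11:9]=0x5 ⇒ R5
  imm@[8:0]=0x108 ⇒ #264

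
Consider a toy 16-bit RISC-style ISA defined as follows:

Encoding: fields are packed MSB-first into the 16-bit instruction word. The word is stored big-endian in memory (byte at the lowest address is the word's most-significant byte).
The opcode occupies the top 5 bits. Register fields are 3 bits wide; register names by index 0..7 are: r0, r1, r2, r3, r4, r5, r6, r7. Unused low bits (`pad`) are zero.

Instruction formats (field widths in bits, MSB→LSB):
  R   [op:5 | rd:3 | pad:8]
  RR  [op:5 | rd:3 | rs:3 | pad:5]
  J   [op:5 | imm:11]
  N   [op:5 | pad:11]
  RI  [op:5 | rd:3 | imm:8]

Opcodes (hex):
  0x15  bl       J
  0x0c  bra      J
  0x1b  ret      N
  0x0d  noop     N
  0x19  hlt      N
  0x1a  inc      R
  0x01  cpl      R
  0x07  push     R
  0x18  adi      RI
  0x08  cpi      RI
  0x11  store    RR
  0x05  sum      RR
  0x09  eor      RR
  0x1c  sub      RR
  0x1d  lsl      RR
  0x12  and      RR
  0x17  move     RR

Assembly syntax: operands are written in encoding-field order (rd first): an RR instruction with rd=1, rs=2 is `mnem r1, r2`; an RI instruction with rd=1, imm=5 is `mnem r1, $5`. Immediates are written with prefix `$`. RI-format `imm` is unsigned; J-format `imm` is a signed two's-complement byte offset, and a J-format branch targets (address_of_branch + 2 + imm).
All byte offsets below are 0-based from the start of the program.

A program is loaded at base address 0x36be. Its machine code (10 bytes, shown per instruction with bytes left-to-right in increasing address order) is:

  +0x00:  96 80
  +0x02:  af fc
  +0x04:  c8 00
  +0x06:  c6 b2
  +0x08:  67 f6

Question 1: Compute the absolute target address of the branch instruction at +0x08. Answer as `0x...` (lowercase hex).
@+08  big-endian(67 f6) = 0x67f6
  top 5b → 0xc → bra [J]
  [10:0] imm=2038 (s11→-10) = $-10
  target = base 0x36be + off 0x08 + 2 + imm -10 = 0x36be

0x36be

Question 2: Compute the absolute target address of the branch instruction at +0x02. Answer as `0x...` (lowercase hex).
@+02  big-endian(af fc) = 0xaffc
  top 5b → 0x15 → bl [J]
  imm: (w>>0)&0x7ff=0x7fc (s11→-4) → $-4
  target = base 0x36be + off 0x02 + 2 + imm -4 = 0x36be

0x36be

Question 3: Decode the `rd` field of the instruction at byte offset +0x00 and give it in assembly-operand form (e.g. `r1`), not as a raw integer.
r6

off 0x00: read 96 80 as big → 0x9680
  op=0x9680>>11=0x12 ⇒ and (RR)
  [10:8] rd=6 = r6
  [7:5] rs=4 = r4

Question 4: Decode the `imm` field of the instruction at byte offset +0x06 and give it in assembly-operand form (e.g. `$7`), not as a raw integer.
$178

[06] c6 b2 → 0xc6b2
  op=0xc6b2>>11=0x18 ⇒ adi (RI)
  rd: (w>>8)&0x7=0x6 → r6
  imm: (w>>0)&0xff=0xb2 → $178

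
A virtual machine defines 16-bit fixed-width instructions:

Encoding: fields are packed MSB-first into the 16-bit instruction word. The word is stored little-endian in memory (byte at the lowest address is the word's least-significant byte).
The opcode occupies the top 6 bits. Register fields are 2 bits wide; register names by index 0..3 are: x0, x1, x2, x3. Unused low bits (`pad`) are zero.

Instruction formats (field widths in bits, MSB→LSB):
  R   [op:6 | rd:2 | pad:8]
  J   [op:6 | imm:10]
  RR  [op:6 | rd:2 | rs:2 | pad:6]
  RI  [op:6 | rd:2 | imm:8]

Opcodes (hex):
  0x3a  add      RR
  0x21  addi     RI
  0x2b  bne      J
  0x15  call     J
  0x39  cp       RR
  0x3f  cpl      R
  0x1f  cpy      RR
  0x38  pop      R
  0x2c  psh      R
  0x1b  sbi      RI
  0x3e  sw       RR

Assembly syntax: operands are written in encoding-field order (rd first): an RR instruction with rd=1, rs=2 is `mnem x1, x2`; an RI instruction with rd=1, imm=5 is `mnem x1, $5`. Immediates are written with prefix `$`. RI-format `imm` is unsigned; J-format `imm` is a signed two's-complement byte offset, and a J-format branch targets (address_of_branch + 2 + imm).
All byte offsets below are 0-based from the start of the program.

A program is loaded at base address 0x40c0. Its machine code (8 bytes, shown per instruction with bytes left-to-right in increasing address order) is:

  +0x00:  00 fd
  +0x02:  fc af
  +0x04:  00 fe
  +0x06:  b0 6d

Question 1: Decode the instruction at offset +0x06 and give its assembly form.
sbi x1, $176

[06] b0 6d → 0x6db0
  op=0x6db0>>10=0x1b ⇒ sbi (RI)
  rd@[9:8]=0x1 ⇒ x1
  imm@[7:0]=0xb0 ⇒ $176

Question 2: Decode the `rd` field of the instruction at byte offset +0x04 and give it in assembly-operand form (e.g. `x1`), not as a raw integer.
+0x04: 00 fe ⇒ word 0xfe00 (little)
  op=0xfe00>>10=0x3f ⇒ cpl (R)
  [9:8] rd=2 = x2

x2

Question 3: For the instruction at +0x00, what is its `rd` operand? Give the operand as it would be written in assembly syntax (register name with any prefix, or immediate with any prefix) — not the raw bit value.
@+00  little-endian(00 fd) = 0xfd00
  top 6b → 0x3f → cpl [R]
  [9:8] rd=1 = x1

x1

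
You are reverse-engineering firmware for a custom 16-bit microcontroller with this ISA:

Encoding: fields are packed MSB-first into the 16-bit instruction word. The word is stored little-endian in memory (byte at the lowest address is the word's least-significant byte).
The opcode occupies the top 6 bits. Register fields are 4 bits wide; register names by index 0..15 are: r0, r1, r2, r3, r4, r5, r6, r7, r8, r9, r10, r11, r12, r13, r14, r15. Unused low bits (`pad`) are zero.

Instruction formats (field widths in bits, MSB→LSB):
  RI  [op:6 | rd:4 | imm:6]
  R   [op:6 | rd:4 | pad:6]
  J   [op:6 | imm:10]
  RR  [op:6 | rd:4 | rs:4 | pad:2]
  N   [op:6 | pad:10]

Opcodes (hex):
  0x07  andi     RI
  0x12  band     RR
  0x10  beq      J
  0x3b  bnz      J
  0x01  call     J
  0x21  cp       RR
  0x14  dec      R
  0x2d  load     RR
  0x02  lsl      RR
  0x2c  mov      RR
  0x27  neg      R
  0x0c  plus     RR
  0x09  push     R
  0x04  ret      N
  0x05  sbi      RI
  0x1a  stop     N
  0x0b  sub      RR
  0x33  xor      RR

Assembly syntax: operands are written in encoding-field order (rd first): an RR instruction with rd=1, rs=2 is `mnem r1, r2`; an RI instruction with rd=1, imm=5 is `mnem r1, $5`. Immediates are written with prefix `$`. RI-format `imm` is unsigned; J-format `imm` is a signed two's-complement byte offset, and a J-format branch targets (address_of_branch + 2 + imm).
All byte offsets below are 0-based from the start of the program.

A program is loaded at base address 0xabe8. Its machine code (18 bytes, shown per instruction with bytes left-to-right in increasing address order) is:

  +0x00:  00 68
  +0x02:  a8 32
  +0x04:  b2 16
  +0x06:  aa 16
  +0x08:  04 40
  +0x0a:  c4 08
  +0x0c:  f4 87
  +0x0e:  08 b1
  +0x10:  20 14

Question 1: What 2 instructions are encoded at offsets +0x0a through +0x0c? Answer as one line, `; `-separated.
lsl r3, r1; cp r15, r13

@+0a  little-endian(c4 08) = 0x08c4
  op=0x08c4>>10=0x2 ⇒ lsl (RR)
  rd: (w>>6)&0xf=0x3 → r3
  rs: (w>>2)&0xf=0x1 → r1
@+0c  little-endian(f4 87) = 0x87f4
  op=0x87f4>>10=0x21 ⇒ cp (RR)
  rd: (w>>6)&0xf=0xf → r15
  rs: (w>>2)&0xf=0xd → r13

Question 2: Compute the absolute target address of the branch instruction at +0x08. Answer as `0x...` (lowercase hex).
0xabf6

off 0x08: read 04 40 as little → 0x4004
  op=0x4004>>10=0x10 ⇒ beq (J)
  [9:0] imm=4 = $4
  target = base 0xabe8 + off 0x08 + 2 + imm 4 = 0xabf6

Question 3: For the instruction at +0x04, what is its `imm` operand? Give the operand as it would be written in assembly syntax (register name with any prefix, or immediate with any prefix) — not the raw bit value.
$50

@+04  little-endian(b2 16) = 0x16b2
  top 6b → 0x5 → sbi [RI]
  rd@[9:6]=0xa ⇒ r10
  imm@[5:0]=0x32 ⇒ $50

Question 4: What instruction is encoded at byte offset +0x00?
off 0x00: read 00 68 as little → 0x6800
  opcode bits[15:10]=0x1a: stop/N

stop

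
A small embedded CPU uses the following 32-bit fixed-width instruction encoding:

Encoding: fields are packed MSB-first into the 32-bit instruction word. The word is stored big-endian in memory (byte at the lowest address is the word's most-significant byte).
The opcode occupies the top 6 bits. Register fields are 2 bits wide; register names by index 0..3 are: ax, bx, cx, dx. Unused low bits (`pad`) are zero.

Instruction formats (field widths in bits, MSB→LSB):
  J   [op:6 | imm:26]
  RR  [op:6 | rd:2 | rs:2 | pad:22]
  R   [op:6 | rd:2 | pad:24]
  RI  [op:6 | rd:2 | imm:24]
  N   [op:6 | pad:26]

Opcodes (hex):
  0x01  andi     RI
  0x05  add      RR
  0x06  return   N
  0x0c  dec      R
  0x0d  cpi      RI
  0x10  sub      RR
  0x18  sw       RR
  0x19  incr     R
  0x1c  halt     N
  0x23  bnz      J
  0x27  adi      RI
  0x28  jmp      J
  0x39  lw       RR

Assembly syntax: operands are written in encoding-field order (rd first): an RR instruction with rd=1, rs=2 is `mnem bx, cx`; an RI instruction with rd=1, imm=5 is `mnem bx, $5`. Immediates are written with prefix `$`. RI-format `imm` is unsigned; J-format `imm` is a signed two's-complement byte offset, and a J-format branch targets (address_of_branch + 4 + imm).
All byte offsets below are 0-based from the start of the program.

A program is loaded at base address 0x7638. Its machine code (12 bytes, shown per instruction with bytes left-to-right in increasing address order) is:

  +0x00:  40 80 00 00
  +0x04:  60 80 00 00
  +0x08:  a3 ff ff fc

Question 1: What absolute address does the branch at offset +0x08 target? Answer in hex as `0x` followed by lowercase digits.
0x7640

off 0x08: read a3 ff ff fc as big → 0xa3fffffc
  opcode bits[31:26]=0x28: jmp/J
  [25:0] imm=67108860 (s26→-4) = $-4
  target = base 0x7638 + off 0x08 + 4 + imm -4 = 0x7640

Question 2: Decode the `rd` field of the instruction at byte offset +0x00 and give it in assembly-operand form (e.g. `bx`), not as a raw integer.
[00] 40 80 00 00 → 0x40800000
  top 6b → 0x10 → sub [RR]
  rd: (w>>24)&0x3=0x0 → ax
  rs: (w>>22)&0x3=0x2 → cx

ax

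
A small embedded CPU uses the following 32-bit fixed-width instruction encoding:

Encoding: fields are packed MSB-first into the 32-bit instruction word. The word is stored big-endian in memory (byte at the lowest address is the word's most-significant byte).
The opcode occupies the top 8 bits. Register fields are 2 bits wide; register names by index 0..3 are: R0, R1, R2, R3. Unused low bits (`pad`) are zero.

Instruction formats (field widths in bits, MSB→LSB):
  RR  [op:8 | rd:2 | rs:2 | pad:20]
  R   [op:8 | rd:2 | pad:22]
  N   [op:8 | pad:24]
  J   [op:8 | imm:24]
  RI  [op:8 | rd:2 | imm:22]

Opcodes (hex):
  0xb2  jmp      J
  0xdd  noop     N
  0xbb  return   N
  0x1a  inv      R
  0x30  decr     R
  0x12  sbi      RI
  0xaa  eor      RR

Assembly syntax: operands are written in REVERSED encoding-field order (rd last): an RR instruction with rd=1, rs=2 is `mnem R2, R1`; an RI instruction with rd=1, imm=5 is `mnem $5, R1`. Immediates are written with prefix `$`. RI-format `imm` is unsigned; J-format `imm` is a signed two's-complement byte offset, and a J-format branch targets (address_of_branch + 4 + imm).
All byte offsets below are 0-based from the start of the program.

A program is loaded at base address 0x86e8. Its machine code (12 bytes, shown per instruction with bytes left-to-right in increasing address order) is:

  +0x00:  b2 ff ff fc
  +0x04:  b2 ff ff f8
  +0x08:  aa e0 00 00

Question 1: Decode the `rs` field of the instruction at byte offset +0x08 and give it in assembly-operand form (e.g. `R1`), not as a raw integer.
R2

off 0x08: read aa e0 00 00 as big → 0xaae00000
  top 8b → 0xaa → eor [RR]
  rd: (w>>22)&0x3=0x3 → R3
  rs: (w>>20)&0x3=0x2 → R2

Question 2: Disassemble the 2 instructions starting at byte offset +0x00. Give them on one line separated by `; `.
[00] b2 ff ff fc → 0xb2fffffc
  opcode bits[31:24]=0xb2: jmp/J
  [23:0] imm=16777212 (s24→-4) = $-4
[04] b2 ff ff f8 → 0xb2fffff8
  opcode bits[31:24]=0xb2: jmp/J
  [23:0] imm=16777208 (s24→-8) = $-8

jmp $-4; jmp $-8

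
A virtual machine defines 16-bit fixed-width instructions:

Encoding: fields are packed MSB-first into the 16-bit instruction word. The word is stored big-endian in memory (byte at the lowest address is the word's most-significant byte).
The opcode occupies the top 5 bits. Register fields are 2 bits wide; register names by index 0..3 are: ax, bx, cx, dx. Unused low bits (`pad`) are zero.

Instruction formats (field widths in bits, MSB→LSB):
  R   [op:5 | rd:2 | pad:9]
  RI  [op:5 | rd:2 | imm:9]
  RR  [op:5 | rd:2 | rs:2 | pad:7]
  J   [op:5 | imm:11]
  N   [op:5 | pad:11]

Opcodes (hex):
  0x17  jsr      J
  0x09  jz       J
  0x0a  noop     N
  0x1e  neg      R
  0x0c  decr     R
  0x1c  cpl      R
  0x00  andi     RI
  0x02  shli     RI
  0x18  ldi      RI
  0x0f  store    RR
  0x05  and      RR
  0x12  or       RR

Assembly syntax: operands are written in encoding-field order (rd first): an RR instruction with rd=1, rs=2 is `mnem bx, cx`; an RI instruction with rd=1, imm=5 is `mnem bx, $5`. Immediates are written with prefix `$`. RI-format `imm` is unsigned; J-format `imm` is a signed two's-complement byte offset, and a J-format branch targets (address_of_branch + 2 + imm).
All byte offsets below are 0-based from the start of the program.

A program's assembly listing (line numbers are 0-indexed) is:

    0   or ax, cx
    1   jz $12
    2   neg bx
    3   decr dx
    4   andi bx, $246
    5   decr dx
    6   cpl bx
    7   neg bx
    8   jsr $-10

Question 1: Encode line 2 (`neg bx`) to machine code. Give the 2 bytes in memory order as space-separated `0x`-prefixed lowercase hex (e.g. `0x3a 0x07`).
line 2 (neg): pack op=0x1e:5|rd=1:2|pad=0:9 = 0xf200; big→ f2 00

0xf2 0x00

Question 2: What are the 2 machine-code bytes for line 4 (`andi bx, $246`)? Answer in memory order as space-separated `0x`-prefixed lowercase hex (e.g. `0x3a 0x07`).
0x02 0xf6

line 4 (andi): pack op=0x0:5|rd=1:2|imm=246:9 = 0x02f6; big→ 02 f6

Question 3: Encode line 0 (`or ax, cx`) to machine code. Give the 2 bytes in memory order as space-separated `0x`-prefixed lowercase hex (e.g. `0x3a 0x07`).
0. or fields op=0x12:5|rd=0:2|rs=2:2|pad=0:7 → word 9100h → 91 00

0x91 0x00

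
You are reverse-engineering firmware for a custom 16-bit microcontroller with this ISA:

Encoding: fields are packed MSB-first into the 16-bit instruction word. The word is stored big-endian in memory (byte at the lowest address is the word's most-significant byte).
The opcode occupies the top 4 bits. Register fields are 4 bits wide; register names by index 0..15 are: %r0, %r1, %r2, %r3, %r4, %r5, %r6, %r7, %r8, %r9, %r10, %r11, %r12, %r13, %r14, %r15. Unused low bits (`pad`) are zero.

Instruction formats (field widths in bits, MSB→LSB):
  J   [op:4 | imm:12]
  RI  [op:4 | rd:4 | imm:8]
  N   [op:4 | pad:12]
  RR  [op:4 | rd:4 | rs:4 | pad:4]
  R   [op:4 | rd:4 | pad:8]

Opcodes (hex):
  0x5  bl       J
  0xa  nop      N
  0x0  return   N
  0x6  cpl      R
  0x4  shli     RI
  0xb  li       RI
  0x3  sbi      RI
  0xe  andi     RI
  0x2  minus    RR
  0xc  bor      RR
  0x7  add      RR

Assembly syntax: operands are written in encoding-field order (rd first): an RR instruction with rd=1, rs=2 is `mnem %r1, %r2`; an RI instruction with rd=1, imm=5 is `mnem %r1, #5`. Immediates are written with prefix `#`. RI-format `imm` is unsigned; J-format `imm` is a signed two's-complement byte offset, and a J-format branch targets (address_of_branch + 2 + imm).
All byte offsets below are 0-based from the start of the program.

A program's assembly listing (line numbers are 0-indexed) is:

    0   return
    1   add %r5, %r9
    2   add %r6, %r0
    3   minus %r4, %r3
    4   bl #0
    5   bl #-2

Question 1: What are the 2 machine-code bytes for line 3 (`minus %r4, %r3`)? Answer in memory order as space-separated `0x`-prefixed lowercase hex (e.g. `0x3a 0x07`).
0x24 0x30

L3: minus op=0x2:4|rd=4:4|rs=3:4|pad=0:4 ⇒ 0x2430 ⇒ big 24 30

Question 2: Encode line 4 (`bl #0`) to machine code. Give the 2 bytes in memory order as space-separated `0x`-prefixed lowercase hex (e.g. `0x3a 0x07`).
L4: bl op=0x5:4|imm=0:12 ⇒ 0x5000 ⇒ big 50 00

0x50 0x00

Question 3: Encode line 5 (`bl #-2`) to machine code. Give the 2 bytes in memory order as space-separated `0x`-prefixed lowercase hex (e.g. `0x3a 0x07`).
line 5 (bl): pack op=0x5:4|imm=-2:12 = 0x5ffe; big→ 5f fe

0x5f 0xfe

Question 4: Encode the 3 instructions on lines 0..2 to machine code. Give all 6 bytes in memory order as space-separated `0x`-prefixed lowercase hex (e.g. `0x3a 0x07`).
L0: return op=0x0:4|pad=0:12 ⇒ 0x0000 ⇒ big 00 00
L1: add op=0x7:4|rd=5:4|rs=9:4|pad=0:4 ⇒ 0x7590 ⇒ big 75 90
L2: add op=0x7:4|rd=6:4|rs=0:4|pad=0:4 ⇒ 0x7600 ⇒ big 76 00

0x00 0x00 0x75 0x90 0x76 0x00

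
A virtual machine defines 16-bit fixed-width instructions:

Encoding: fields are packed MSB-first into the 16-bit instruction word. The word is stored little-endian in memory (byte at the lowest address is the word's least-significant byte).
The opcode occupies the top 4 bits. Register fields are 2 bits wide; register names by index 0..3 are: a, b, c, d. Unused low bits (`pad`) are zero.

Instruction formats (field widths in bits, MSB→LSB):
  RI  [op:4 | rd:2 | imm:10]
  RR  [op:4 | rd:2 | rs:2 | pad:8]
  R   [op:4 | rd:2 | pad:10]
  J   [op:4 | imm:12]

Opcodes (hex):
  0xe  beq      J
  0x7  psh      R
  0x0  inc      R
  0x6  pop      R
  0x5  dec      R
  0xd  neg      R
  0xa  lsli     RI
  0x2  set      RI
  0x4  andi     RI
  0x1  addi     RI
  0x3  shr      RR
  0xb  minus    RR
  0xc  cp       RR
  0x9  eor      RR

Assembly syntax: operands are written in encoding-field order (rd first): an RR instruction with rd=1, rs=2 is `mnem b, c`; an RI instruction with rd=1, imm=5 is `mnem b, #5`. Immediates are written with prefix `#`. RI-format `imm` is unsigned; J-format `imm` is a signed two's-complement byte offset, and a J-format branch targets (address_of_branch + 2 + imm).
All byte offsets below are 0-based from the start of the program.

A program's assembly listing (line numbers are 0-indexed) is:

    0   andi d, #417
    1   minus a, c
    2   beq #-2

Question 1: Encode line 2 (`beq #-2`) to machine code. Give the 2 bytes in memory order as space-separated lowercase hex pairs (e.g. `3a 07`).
fe ef

2. beq fields op=0xe:4|imm=-2:12 → word effeh → fe ef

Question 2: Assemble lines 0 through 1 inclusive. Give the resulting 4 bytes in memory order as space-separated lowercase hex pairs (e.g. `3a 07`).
a1 4d 00 b2

line 0 (andi): pack op=0x4:4|rd=3:2|imm=417:10 = 0x4da1; little→ a1 4d
line 1 (minus): pack op=0xb:4|rd=0:2|rs=2:2|pad=0:8 = 0xb200; little→ 00 b2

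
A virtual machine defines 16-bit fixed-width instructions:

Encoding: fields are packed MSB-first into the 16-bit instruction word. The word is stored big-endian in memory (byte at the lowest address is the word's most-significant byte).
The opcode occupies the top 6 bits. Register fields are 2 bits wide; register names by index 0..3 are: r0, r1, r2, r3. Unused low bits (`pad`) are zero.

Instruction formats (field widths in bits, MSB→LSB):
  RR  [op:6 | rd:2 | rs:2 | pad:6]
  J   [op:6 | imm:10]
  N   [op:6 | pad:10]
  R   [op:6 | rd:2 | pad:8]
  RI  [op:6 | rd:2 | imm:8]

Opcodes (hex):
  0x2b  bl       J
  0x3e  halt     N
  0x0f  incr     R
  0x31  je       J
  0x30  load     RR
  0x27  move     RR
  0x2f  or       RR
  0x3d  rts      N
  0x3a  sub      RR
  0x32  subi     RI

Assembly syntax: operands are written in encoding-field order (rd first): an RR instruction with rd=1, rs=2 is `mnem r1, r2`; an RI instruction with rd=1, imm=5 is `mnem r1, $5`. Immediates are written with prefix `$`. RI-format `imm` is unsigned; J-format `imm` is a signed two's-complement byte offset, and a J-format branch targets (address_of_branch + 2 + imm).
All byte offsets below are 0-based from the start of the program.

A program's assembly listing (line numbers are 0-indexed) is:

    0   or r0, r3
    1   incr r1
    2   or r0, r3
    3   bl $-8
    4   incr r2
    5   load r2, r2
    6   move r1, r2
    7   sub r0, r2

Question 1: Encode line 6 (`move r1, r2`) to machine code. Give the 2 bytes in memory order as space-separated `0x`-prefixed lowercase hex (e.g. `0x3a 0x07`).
line 6 (move): pack op=0x27:6|rd=1:2|rs=2:2|pad=0:6 = 0x9d80; big→ 9d 80

0x9d 0x80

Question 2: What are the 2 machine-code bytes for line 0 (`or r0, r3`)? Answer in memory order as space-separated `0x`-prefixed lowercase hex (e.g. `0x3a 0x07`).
L0: or op=0x2f:6|rd=0:2|rs=3:2|pad=0:6 ⇒ 0xbcc0 ⇒ big bc c0

0xbc 0xc0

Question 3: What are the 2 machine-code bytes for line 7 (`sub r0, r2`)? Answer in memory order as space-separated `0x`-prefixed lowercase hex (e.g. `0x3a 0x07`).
0xe8 0x80

7. sub fields op=0x3a:6|rd=0:2|rs=2:2|pad=0:6 → word e880h → e8 80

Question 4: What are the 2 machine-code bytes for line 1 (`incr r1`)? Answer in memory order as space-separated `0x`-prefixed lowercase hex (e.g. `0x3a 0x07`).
0x3d 0x00

L1: incr op=0xf:6|rd=1:2|pad=0:8 ⇒ 0x3d00 ⇒ big 3d 00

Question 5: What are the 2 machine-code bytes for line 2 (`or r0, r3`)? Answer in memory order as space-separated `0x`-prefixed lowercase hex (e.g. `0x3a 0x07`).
0xbc 0xc0

2. or fields op=0x2f:6|rd=0:2|rs=3:2|pad=0:6 → word bcc0h → bc c0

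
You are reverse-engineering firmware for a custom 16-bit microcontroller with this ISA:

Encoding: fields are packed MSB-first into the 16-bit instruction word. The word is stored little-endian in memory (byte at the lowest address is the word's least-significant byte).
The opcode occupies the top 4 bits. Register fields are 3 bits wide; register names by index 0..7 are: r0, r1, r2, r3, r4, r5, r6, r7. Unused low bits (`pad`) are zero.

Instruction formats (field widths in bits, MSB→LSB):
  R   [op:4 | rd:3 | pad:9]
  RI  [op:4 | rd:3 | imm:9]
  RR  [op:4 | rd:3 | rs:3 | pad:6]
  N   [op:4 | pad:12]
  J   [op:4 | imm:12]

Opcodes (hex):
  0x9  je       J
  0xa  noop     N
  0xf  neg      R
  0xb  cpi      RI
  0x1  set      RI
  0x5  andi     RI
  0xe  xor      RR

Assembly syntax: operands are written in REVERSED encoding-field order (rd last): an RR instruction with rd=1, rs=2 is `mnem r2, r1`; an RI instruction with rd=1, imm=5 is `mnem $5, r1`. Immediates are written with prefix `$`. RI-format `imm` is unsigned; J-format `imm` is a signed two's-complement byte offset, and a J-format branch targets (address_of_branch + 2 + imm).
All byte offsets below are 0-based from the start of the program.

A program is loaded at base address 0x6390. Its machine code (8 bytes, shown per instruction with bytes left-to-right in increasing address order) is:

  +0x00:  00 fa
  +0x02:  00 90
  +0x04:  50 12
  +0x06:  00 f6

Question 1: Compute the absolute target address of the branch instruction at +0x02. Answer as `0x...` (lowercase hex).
[02] 00 90 → 0x9000
  opcode bits[15:12]=0x9: je/J
  [11:0] imm=0 = $0
  target = base 0x6390 + off 0x02 + 2 + imm 0 = 0x6394

0x6394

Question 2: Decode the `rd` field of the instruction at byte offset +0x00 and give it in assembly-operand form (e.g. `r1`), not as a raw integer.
@+00  little-endian(00 fa) = 0xfa00
  opcode bits[15:12]=0xf: neg/R
  [11:9] rd=5 = r5

r5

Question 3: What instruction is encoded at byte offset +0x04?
[04] 50 12 → 0x1250
  opcode bits[15:12]=0x1: set/RI
  rd@[11:9]=0x1 ⇒ r1
  imm@[8:0]=0x50 ⇒ $80

set $80, r1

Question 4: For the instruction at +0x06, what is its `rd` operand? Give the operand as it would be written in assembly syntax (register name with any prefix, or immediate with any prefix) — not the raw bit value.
r3

@+06  little-endian(00 f6) = 0xf600
  opcode bits[15:12]=0xf: neg/R
  rd: (w>>9)&0x7=0x3 → r3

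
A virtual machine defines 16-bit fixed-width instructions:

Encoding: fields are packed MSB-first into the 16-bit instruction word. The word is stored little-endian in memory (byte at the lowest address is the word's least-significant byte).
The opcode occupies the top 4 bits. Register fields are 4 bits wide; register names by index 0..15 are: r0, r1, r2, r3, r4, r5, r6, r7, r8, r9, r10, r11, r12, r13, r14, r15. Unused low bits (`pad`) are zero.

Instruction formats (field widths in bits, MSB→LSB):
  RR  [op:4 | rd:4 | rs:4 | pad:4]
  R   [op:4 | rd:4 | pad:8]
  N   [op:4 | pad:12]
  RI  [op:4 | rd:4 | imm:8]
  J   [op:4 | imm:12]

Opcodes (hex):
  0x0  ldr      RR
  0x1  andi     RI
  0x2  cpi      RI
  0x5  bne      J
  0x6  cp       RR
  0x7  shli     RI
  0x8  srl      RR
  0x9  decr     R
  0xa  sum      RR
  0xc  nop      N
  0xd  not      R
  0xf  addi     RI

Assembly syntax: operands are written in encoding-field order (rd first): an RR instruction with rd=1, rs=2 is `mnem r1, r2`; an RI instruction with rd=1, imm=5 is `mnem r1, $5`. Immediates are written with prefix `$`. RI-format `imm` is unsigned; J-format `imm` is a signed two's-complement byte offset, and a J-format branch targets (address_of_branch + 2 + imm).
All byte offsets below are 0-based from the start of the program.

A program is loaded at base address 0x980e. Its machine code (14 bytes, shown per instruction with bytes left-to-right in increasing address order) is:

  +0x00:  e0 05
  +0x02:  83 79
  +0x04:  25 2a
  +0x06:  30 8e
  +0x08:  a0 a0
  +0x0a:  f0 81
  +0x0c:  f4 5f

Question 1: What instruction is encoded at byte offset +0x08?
off 0x08: read a0 a0 as little → 0xa0a0
  op=0xa0a0>>12=0xa ⇒ sum (RR)
  rd: (w>>8)&0xf=0x0 → r0
  rs: (w>>4)&0xf=0xa → r10

sum r0, r10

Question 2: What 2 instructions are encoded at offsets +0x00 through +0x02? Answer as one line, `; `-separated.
ldr r5, r14; shli r9, $131

+0x00: e0 05 ⇒ word 0x05e0 (little)
  top 4b → 0x0 → ldr [RR]
  rd: (w>>8)&0xf=0x5 → r5
  rs: (w>>4)&0xf=0xe → r14
+0x02: 83 79 ⇒ word 0x7983 (little)
  top 4b → 0x7 → shli [RI]
  rd: (w>>8)&0xf=0x9 → r9
  imm: (w>>0)&0xff=0x83 → $131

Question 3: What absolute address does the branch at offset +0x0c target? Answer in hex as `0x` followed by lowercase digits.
0x9810

+0x0c: f4 5f ⇒ word 0x5ff4 (little)
  op=0x5ff4>>12=0x5 ⇒ bne (J)
  imm: (w>>0)&0xfff=0xff4 (s12→-12) → $-12
  target = base 0x980e + off 0x0c + 2 + imm -12 = 0x9810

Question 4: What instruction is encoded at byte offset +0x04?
cpi r10, $37

@+04  little-endian(25 2a) = 0x2a25
  top 4b → 0x2 → cpi [RI]
  rd: (w>>8)&0xf=0xa → r10
  imm: (w>>0)&0xff=0x25 → $37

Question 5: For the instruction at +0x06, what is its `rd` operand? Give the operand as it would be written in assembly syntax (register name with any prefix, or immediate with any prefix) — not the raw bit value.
r14

+0x06: 30 8e ⇒ word 0x8e30 (little)
  op=0x8e30>>12=0x8 ⇒ srl (RR)
  rd@[11:8]=0xe ⇒ r14
  rs@[7:4]=0x3 ⇒ r3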